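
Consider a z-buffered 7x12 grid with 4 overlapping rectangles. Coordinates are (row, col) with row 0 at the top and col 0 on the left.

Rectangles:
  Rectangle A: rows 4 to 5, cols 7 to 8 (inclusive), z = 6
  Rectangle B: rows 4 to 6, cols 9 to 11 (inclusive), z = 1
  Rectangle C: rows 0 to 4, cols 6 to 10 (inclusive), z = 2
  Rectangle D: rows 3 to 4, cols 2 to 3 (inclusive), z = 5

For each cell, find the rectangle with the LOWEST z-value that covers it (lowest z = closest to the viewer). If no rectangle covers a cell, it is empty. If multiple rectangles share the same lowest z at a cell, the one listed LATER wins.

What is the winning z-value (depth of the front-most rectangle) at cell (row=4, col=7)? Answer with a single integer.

Check cell (4,7):
  A: rows 4-5 cols 7-8 z=6 -> covers; best now A (z=6)
  B: rows 4-6 cols 9-11 -> outside (col miss)
  C: rows 0-4 cols 6-10 z=2 -> covers; best now C (z=2)
  D: rows 3-4 cols 2-3 -> outside (col miss)
Winner: C at z=2

Answer: 2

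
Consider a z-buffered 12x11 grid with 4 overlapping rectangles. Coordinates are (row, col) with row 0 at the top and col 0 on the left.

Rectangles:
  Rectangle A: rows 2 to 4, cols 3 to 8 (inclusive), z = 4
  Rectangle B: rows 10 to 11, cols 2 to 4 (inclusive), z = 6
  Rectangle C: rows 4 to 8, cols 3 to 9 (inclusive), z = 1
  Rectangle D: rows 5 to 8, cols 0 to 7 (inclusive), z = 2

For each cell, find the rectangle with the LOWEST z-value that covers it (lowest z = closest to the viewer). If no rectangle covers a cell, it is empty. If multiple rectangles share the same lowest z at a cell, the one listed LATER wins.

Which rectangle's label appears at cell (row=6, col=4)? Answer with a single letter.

Check cell (6,4):
  A: rows 2-4 cols 3-8 -> outside (row miss)
  B: rows 10-11 cols 2-4 -> outside (row miss)
  C: rows 4-8 cols 3-9 z=1 -> covers; best now C (z=1)
  D: rows 5-8 cols 0-7 z=2 -> covers; best now C (z=1)
Winner: C at z=1

Answer: C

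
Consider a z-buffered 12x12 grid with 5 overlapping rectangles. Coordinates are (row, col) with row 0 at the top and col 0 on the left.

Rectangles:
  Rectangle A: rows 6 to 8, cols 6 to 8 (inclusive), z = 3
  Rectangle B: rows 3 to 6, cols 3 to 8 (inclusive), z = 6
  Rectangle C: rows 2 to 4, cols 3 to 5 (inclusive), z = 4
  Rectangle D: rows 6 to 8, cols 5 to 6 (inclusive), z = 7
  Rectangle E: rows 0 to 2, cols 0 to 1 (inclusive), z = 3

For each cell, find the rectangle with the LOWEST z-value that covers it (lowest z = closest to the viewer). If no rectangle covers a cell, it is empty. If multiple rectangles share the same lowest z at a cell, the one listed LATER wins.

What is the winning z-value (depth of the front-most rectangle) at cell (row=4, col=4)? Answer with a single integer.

Answer: 4

Derivation:
Check cell (4,4):
  A: rows 6-8 cols 6-8 -> outside (row miss)
  B: rows 3-6 cols 3-8 z=6 -> covers; best now B (z=6)
  C: rows 2-4 cols 3-5 z=4 -> covers; best now C (z=4)
  D: rows 6-8 cols 5-6 -> outside (row miss)
  E: rows 0-2 cols 0-1 -> outside (row miss)
Winner: C at z=4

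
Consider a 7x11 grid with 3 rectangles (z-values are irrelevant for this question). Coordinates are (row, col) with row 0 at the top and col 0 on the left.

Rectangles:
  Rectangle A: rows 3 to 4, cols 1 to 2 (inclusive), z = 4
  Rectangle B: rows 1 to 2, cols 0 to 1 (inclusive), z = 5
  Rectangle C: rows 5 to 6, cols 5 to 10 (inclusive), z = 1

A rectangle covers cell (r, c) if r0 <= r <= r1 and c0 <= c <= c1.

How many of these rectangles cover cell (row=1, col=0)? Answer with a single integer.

Check cell (1,0):
  A: rows 3-4 cols 1-2 -> outside (row miss)
  B: rows 1-2 cols 0-1 -> covers
  C: rows 5-6 cols 5-10 -> outside (row miss)
Count covering = 1

Answer: 1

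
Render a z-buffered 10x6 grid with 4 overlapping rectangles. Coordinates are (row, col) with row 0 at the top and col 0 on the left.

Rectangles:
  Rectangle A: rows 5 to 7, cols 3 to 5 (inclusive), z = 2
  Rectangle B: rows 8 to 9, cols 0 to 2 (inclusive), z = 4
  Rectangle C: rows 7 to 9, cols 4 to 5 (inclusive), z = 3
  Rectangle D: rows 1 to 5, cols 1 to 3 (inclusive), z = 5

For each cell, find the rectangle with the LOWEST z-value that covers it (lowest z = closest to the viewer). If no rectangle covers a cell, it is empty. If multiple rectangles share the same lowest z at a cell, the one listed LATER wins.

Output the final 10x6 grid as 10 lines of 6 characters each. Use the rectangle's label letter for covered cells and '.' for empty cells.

......
.DDD..
.DDD..
.DDD..
.DDD..
.DDAAA
...AAA
...AAA
BBB.CC
BBB.CC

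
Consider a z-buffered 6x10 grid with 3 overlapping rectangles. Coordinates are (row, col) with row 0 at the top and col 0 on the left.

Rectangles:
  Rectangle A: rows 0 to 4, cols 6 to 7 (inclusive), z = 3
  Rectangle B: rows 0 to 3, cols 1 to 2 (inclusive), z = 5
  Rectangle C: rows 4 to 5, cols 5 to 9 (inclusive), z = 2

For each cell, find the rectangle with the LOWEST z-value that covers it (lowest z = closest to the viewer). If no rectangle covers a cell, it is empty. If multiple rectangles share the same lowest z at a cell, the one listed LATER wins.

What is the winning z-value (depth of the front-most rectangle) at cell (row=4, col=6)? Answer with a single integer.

Answer: 2

Derivation:
Check cell (4,6):
  A: rows 0-4 cols 6-7 z=3 -> covers; best now A (z=3)
  B: rows 0-3 cols 1-2 -> outside (row miss)
  C: rows 4-5 cols 5-9 z=2 -> covers; best now C (z=2)
Winner: C at z=2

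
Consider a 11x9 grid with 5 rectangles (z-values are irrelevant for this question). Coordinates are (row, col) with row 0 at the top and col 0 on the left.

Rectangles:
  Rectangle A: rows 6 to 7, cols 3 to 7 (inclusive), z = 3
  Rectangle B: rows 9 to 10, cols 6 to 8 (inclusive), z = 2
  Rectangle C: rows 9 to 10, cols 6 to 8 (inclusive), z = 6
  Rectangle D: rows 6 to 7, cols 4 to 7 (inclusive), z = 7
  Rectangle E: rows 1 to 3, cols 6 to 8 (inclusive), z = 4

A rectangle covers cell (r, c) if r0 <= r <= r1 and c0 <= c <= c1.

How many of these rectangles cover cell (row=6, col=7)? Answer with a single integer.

Check cell (6,7):
  A: rows 6-7 cols 3-7 -> covers
  B: rows 9-10 cols 6-8 -> outside (row miss)
  C: rows 9-10 cols 6-8 -> outside (row miss)
  D: rows 6-7 cols 4-7 -> covers
  E: rows 1-3 cols 6-8 -> outside (row miss)
Count covering = 2

Answer: 2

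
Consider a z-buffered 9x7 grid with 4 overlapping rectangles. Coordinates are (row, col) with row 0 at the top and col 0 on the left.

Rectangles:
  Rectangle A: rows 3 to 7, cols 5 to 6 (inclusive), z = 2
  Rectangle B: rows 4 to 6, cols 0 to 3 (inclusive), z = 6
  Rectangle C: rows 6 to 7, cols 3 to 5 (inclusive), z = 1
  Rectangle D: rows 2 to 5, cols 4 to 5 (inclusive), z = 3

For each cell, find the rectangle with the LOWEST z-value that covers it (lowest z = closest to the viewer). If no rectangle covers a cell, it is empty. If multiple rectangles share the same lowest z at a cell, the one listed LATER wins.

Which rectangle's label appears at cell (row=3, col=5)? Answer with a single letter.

Answer: A

Derivation:
Check cell (3,5):
  A: rows 3-7 cols 5-6 z=2 -> covers; best now A (z=2)
  B: rows 4-6 cols 0-3 -> outside (row miss)
  C: rows 6-7 cols 3-5 -> outside (row miss)
  D: rows 2-5 cols 4-5 z=3 -> covers; best now A (z=2)
Winner: A at z=2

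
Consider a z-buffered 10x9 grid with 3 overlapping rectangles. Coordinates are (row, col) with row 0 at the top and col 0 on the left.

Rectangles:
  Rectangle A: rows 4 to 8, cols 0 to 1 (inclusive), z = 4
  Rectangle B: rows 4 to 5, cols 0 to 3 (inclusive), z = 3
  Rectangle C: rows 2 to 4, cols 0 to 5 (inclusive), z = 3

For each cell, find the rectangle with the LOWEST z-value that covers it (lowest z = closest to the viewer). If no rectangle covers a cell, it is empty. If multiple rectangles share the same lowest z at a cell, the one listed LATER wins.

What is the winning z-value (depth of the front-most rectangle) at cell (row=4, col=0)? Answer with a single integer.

Answer: 3

Derivation:
Check cell (4,0):
  A: rows 4-8 cols 0-1 z=4 -> covers; best now A (z=4)
  B: rows 4-5 cols 0-3 z=3 -> covers; best now B (z=3)
  C: rows 2-4 cols 0-5 z=3 -> covers; best now C (z=3)
Winner: C at z=3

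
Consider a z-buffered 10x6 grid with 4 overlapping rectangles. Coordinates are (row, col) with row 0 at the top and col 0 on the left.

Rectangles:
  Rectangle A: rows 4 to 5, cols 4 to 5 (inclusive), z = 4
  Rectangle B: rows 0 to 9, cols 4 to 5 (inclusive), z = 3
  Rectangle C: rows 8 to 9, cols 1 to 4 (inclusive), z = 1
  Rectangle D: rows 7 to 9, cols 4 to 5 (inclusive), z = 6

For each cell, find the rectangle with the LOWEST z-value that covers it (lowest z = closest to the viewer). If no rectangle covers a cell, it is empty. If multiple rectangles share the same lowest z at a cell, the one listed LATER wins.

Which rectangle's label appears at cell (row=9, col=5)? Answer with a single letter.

Answer: B

Derivation:
Check cell (9,5):
  A: rows 4-5 cols 4-5 -> outside (row miss)
  B: rows 0-9 cols 4-5 z=3 -> covers; best now B (z=3)
  C: rows 8-9 cols 1-4 -> outside (col miss)
  D: rows 7-9 cols 4-5 z=6 -> covers; best now B (z=3)
Winner: B at z=3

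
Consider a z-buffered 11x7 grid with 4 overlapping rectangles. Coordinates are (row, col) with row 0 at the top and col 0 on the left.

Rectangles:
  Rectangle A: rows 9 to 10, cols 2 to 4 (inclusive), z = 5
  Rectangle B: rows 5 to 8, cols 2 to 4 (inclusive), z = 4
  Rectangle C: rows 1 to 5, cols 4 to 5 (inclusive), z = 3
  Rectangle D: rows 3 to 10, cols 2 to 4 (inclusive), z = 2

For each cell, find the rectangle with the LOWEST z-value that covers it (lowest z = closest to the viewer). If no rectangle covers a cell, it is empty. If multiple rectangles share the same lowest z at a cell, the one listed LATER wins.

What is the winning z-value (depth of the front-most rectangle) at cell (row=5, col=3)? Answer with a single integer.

Answer: 2

Derivation:
Check cell (5,3):
  A: rows 9-10 cols 2-4 -> outside (row miss)
  B: rows 5-8 cols 2-4 z=4 -> covers; best now B (z=4)
  C: rows 1-5 cols 4-5 -> outside (col miss)
  D: rows 3-10 cols 2-4 z=2 -> covers; best now D (z=2)
Winner: D at z=2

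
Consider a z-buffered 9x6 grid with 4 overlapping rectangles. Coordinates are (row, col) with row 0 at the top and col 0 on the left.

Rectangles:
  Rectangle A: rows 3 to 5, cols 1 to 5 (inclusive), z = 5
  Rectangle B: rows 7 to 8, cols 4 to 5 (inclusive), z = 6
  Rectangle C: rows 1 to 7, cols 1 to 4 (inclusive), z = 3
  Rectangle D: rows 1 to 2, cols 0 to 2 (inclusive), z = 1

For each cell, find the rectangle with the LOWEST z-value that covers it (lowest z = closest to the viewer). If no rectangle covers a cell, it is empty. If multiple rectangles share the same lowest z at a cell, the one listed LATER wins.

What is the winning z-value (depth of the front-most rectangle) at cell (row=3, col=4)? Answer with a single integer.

Answer: 3

Derivation:
Check cell (3,4):
  A: rows 3-5 cols 1-5 z=5 -> covers; best now A (z=5)
  B: rows 7-8 cols 4-5 -> outside (row miss)
  C: rows 1-7 cols 1-4 z=3 -> covers; best now C (z=3)
  D: rows 1-2 cols 0-2 -> outside (row miss)
Winner: C at z=3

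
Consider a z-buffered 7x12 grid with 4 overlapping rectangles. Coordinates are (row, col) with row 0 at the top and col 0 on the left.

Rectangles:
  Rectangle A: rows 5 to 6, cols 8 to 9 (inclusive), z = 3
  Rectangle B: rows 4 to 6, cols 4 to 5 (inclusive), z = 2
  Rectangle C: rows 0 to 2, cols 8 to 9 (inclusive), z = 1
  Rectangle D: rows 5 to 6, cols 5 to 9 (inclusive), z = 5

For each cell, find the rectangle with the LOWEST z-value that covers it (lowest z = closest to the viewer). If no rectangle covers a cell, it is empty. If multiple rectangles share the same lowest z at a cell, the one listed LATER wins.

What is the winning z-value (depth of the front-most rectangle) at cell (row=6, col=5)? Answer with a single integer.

Check cell (6,5):
  A: rows 5-6 cols 8-9 -> outside (col miss)
  B: rows 4-6 cols 4-5 z=2 -> covers; best now B (z=2)
  C: rows 0-2 cols 8-9 -> outside (row miss)
  D: rows 5-6 cols 5-9 z=5 -> covers; best now B (z=2)
Winner: B at z=2

Answer: 2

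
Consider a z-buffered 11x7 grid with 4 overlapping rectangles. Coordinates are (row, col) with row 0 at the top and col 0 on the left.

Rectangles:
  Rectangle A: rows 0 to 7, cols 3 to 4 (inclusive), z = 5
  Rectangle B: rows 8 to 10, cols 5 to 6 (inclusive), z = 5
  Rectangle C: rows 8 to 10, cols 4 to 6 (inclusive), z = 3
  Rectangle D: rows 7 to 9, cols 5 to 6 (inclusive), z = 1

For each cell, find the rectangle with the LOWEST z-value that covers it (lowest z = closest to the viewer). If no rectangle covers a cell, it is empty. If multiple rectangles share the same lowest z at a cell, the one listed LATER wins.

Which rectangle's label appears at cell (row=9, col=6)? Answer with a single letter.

Answer: D

Derivation:
Check cell (9,6):
  A: rows 0-7 cols 3-4 -> outside (row miss)
  B: rows 8-10 cols 5-6 z=5 -> covers; best now B (z=5)
  C: rows 8-10 cols 4-6 z=3 -> covers; best now C (z=3)
  D: rows 7-9 cols 5-6 z=1 -> covers; best now D (z=1)
Winner: D at z=1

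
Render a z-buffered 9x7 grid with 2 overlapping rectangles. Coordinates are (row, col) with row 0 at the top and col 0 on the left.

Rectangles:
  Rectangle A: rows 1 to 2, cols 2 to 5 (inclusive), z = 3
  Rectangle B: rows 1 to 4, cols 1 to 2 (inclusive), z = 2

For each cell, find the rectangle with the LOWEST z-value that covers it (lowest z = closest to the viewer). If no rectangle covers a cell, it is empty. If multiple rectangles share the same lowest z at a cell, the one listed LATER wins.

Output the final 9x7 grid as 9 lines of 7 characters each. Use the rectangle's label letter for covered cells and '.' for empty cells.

.......
.BBAAA.
.BBAAA.
.BB....
.BB....
.......
.......
.......
.......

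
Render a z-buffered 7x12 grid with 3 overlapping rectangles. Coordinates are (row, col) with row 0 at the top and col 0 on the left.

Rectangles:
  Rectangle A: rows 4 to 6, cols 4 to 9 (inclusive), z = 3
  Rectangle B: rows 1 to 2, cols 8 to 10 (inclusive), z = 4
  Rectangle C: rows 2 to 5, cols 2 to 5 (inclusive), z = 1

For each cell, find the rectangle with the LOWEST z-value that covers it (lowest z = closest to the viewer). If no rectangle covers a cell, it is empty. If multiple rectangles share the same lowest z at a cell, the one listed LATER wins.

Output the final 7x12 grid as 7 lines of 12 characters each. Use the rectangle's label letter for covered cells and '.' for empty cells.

............
........BBB.
..CCCC..BBB.
..CCCC......
..CCCCAAAA..
..CCCCAAAA..
....AAAAAA..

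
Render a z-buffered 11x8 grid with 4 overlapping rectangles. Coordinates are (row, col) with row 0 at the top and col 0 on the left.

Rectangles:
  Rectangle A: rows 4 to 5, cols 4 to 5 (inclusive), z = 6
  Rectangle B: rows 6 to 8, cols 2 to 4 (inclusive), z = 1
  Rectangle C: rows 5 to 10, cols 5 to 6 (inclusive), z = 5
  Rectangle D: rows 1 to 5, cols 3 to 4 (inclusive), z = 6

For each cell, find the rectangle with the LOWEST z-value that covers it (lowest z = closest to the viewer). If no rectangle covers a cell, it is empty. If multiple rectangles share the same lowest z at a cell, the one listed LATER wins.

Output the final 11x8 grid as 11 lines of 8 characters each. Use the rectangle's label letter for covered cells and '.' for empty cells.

........
...DD...
...DD...
...DD...
...DDA..
...DDCC.
..BBBCC.
..BBBCC.
..BBBCC.
.....CC.
.....CC.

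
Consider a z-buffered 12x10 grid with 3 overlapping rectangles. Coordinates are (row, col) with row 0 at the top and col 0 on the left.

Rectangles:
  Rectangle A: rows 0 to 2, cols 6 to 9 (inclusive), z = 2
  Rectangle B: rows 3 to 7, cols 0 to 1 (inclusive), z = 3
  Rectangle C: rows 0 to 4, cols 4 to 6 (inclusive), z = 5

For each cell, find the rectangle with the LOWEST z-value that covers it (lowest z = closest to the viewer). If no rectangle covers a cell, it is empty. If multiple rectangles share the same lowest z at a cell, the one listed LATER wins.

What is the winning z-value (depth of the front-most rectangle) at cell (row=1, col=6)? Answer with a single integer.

Check cell (1,6):
  A: rows 0-2 cols 6-9 z=2 -> covers; best now A (z=2)
  B: rows 3-7 cols 0-1 -> outside (row miss)
  C: rows 0-4 cols 4-6 z=5 -> covers; best now A (z=2)
Winner: A at z=2

Answer: 2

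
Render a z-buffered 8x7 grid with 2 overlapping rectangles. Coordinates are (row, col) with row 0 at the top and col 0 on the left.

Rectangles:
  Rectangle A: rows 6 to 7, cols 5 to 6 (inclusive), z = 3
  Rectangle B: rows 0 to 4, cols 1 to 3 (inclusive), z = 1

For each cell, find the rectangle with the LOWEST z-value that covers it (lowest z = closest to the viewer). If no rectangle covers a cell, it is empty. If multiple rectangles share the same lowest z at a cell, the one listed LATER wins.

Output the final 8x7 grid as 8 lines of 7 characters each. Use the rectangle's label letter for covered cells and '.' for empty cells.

.BBB...
.BBB...
.BBB...
.BBB...
.BBB...
.......
.....AA
.....AA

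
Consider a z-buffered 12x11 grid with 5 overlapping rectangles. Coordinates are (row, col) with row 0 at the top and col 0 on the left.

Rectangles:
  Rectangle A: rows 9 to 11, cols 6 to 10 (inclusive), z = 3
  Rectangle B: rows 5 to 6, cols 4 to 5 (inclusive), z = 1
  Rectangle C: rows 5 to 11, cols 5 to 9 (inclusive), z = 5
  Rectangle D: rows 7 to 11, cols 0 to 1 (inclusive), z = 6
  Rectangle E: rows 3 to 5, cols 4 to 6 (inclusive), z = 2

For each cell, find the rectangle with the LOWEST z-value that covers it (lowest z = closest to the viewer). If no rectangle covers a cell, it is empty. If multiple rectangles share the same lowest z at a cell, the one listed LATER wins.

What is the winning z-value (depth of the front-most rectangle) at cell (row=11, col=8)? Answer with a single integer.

Answer: 3

Derivation:
Check cell (11,8):
  A: rows 9-11 cols 6-10 z=3 -> covers; best now A (z=3)
  B: rows 5-6 cols 4-5 -> outside (row miss)
  C: rows 5-11 cols 5-9 z=5 -> covers; best now A (z=3)
  D: rows 7-11 cols 0-1 -> outside (col miss)
  E: rows 3-5 cols 4-6 -> outside (row miss)
Winner: A at z=3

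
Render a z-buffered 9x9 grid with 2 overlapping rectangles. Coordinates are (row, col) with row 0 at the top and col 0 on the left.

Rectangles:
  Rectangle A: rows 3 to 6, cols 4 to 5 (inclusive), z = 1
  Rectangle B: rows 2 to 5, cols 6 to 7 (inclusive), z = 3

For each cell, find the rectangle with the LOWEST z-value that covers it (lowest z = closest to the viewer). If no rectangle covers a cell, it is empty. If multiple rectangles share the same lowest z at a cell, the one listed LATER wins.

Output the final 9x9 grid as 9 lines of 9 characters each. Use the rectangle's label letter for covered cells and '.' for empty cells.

.........
.........
......BB.
....AABB.
....AABB.
....AABB.
....AA...
.........
.........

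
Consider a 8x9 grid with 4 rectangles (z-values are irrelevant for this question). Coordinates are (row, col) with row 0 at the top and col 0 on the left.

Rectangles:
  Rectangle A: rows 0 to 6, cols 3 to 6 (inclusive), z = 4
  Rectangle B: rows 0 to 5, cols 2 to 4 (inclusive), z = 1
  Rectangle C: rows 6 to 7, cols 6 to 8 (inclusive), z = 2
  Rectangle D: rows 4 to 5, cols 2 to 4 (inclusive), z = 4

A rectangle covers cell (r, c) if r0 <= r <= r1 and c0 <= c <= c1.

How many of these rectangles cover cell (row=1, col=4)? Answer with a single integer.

Check cell (1,4):
  A: rows 0-6 cols 3-6 -> covers
  B: rows 0-5 cols 2-4 -> covers
  C: rows 6-7 cols 6-8 -> outside (row miss)
  D: rows 4-5 cols 2-4 -> outside (row miss)
Count covering = 2

Answer: 2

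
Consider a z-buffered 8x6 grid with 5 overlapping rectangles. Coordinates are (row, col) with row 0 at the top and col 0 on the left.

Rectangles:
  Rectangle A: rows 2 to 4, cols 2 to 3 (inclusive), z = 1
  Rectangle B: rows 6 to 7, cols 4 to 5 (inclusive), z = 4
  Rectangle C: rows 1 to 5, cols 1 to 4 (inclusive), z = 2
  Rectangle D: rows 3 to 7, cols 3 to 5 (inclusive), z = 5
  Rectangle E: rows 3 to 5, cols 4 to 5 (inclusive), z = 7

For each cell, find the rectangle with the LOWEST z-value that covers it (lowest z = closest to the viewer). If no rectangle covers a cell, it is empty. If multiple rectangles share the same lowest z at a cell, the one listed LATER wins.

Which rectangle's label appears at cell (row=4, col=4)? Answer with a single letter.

Answer: C

Derivation:
Check cell (4,4):
  A: rows 2-4 cols 2-3 -> outside (col miss)
  B: rows 6-7 cols 4-5 -> outside (row miss)
  C: rows 1-5 cols 1-4 z=2 -> covers; best now C (z=2)
  D: rows 3-7 cols 3-5 z=5 -> covers; best now C (z=2)
  E: rows 3-5 cols 4-5 z=7 -> covers; best now C (z=2)
Winner: C at z=2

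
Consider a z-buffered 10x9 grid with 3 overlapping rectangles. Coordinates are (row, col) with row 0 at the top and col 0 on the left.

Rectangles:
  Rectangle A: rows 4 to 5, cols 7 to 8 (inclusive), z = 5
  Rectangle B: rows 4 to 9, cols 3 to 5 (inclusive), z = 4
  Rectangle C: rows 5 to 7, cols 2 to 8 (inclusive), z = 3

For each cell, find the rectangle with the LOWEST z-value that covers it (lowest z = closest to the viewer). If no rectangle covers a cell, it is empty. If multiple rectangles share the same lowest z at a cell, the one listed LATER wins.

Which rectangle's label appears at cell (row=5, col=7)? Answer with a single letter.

Check cell (5,7):
  A: rows 4-5 cols 7-8 z=5 -> covers; best now A (z=5)
  B: rows 4-9 cols 3-5 -> outside (col miss)
  C: rows 5-7 cols 2-8 z=3 -> covers; best now C (z=3)
Winner: C at z=3

Answer: C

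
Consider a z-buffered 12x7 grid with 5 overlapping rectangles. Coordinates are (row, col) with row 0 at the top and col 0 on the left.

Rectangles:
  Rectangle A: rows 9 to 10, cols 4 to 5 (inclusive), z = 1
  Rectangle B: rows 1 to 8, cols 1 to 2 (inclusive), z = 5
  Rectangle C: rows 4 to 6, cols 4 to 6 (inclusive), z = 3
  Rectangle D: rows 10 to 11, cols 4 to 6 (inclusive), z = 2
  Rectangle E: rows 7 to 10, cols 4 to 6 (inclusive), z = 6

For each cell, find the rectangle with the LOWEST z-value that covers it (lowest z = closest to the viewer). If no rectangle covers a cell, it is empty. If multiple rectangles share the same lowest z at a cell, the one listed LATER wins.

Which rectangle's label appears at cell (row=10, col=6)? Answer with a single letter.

Answer: D

Derivation:
Check cell (10,6):
  A: rows 9-10 cols 4-5 -> outside (col miss)
  B: rows 1-8 cols 1-2 -> outside (row miss)
  C: rows 4-6 cols 4-6 -> outside (row miss)
  D: rows 10-11 cols 4-6 z=2 -> covers; best now D (z=2)
  E: rows 7-10 cols 4-6 z=6 -> covers; best now D (z=2)
Winner: D at z=2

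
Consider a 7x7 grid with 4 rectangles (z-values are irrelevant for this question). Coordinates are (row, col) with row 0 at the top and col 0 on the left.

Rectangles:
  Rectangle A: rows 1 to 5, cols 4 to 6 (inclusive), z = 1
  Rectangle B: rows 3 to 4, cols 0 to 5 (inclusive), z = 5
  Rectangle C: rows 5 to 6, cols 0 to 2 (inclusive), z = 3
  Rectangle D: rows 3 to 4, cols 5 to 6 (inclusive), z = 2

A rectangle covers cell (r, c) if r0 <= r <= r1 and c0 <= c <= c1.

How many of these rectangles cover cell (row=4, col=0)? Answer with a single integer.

Answer: 1

Derivation:
Check cell (4,0):
  A: rows 1-5 cols 4-6 -> outside (col miss)
  B: rows 3-4 cols 0-5 -> covers
  C: rows 5-6 cols 0-2 -> outside (row miss)
  D: rows 3-4 cols 5-6 -> outside (col miss)
Count covering = 1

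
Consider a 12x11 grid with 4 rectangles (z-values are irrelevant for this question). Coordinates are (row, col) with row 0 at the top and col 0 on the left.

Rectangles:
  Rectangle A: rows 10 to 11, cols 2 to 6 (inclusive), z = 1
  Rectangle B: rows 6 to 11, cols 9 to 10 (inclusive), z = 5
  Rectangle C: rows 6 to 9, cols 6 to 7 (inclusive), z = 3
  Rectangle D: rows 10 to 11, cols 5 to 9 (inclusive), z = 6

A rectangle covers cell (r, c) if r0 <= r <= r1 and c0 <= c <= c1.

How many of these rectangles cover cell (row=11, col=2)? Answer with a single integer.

Answer: 1

Derivation:
Check cell (11,2):
  A: rows 10-11 cols 2-6 -> covers
  B: rows 6-11 cols 9-10 -> outside (col miss)
  C: rows 6-9 cols 6-7 -> outside (row miss)
  D: rows 10-11 cols 5-9 -> outside (col miss)
Count covering = 1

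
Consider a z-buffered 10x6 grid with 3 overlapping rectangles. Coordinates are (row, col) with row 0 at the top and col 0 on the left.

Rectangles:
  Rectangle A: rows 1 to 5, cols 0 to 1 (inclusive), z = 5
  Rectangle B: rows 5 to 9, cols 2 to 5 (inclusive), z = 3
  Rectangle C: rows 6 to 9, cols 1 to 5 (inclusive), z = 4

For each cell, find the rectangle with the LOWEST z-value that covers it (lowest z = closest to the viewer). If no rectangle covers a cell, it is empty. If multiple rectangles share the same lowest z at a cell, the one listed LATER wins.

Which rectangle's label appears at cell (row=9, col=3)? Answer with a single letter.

Answer: B

Derivation:
Check cell (9,3):
  A: rows 1-5 cols 0-1 -> outside (row miss)
  B: rows 5-9 cols 2-5 z=3 -> covers; best now B (z=3)
  C: rows 6-9 cols 1-5 z=4 -> covers; best now B (z=3)
Winner: B at z=3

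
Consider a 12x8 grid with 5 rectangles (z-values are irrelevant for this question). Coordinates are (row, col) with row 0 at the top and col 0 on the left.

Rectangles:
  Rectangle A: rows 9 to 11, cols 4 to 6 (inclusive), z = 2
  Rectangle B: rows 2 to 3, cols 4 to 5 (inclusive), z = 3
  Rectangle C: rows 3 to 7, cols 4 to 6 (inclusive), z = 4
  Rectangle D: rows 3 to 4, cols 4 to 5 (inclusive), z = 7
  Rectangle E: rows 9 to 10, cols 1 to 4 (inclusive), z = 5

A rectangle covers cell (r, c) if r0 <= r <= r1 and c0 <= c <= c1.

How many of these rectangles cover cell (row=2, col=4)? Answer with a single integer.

Answer: 1

Derivation:
Check cell (2,4):
  A: rows 9-11 cols 4-6 -> outside (row miss)
  B: rows 2-3 cols 4-5 -> covers
  C: rows 3-7 cols 4-6 -> outside (row miss)
  D: rows 3-4 cols 4-5 -> outside (row miss)
  E: rows 9-10 cols 1-4 -> outside (row miss)
Count covering = 1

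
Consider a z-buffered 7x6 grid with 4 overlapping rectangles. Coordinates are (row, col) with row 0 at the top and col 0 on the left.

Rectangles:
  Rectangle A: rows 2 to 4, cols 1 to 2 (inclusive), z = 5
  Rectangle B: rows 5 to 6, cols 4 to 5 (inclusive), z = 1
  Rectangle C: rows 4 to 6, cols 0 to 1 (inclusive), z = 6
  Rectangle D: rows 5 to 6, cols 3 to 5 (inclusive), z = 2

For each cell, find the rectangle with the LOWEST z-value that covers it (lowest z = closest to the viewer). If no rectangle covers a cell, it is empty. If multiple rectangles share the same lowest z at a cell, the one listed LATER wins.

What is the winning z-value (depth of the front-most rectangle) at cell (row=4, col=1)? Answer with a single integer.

Check cell (4,1):
  A: rows 2-4 cols 1-2 z=5 -> covers; best now A (z=5)
  B: rows 5-6 cols 4-5 -> outside (row miss)
  C: rows 4-6 cols 0-1 z=6 -> covers; best now A (z=5)
  D: rows 5-6 cols 3-5 -> outside (row miss)
Winner: A at z=5

Answer: 5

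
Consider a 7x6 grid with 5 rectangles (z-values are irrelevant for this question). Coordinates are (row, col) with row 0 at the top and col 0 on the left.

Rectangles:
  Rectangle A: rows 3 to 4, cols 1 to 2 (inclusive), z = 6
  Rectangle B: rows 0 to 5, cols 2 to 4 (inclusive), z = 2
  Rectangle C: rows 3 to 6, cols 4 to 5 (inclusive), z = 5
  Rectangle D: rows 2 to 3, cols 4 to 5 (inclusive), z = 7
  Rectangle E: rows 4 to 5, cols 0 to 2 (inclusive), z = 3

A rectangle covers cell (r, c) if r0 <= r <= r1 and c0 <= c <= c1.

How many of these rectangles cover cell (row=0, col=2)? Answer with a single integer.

Answer: 1

Derivation:
Check cell (0,2):
  A: rows 3-4 cols 1-2 -> outside (row miss)
  B: rows 0-5 cols 2-4 -> covers
  C: rows 3-6 cols 4-5 -> outside (row miss)
  D: rows 2-3 cols 4-5 -> outside (row miss)
  E: rows 4-5 cols 0-2 -> outside (row miss)
Count covering = 1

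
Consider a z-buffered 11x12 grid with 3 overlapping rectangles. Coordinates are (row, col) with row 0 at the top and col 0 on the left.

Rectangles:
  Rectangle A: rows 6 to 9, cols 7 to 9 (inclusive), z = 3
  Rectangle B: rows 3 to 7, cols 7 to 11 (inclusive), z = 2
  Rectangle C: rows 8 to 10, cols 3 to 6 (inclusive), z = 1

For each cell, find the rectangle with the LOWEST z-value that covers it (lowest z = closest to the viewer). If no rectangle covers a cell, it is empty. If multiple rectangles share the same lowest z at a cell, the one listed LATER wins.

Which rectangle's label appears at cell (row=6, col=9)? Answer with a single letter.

Check cell (6,9):
  A: rows 6-9 cols 7-9 z=3 -> covers; best now A (z=3)
  B: rows 3-7 cols 7-11 z=2 -> covers; best now B (z=2)
  C: rows 8-10 cols 3-6 -> outside (row miss)
Winner: B at z=2

Answer: B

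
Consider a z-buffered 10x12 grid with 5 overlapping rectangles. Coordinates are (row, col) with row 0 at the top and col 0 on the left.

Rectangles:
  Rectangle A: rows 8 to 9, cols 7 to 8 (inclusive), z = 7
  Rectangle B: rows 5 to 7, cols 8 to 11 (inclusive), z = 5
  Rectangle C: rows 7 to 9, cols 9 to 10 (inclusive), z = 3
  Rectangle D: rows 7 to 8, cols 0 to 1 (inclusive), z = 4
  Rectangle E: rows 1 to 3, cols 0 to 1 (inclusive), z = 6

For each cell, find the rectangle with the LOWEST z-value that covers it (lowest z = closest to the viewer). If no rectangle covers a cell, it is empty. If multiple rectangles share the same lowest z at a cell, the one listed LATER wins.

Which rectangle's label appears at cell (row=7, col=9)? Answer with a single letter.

Check cell (7,9):
  A: rows 8-9 cols 7-8 -> outside (row miss)
  B: rows 5-7 cols 8-11 z=5 -> covers; best now B (z=5)
  C: rows 7-9 cols 9-10 z=3 -> covers; best now C (z=3)
  D: rows 7-8 cols 0-1 -> outside (col miss)
  E: rows 1-3 cols 0-1 -> outside (row miss)
Winner: C at z=3

Answer: C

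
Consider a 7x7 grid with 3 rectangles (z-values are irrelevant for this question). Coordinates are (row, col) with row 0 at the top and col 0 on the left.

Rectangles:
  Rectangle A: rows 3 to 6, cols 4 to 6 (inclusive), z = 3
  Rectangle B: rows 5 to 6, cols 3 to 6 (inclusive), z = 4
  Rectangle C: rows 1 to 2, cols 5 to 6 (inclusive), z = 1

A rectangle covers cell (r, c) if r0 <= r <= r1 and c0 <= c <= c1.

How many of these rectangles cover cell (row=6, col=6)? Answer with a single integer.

Answer: 2

Derivation:
Check cell (6,6):
  A: rows 3-6 cols 4-6 -> covers
  B: rows 5-6 cols 3-6 -> covers
  C: rows 1-2 cols 5-6 -> outside (row miss)
Count covering = 2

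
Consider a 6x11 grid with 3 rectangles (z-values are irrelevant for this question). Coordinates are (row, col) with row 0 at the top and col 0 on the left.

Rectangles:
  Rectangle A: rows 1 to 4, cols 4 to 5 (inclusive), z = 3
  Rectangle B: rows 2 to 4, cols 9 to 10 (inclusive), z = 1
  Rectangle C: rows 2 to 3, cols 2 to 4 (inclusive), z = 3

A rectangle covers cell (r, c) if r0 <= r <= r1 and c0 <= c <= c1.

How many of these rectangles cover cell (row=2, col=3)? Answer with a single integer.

Check cell (2,3):
  A: rows 1-4 cols 4-5 -> outside (col miss)
  B: rows 2-4 cols 9-10 -> outside (col miss)
  C: rows 2-3 cols 2-4 -> covers
Count covering = 1

Answer: 1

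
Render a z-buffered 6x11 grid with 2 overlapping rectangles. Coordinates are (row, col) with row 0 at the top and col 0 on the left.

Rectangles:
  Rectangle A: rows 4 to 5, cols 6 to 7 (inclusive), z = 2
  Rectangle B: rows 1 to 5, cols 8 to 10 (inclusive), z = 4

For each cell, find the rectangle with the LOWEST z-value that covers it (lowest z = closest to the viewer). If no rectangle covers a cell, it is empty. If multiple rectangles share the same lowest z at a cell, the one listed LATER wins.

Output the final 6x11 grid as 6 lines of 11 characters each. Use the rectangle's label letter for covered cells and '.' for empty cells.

...........
........BBB
........BBB
........BBB
......AABBB
......AABBB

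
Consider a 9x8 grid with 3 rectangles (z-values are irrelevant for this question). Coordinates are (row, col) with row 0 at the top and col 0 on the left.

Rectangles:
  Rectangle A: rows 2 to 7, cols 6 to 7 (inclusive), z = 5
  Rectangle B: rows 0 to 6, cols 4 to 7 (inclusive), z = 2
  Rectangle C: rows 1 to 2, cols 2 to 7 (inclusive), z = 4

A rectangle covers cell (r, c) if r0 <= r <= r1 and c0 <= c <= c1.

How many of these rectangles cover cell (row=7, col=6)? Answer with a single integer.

Answer: 1

Derivation:
Check cell (7,6):
  A: rows 2-7 cols 6-7 -> covers
  B: rows 0-6 cols 4-7 -> outside (row miss)
  C: rows 1-2 cols 2-7 -> outside (row miss)
Count covering = 1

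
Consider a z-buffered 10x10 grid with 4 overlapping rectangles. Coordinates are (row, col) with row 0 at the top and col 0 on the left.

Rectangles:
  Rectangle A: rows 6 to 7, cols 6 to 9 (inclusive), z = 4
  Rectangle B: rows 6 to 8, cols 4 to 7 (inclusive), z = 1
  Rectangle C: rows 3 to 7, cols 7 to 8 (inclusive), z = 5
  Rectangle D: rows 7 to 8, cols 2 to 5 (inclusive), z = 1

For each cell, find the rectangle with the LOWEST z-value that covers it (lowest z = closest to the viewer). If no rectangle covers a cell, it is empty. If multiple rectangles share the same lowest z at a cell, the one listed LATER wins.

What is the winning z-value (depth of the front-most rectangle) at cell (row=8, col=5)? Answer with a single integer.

Check cell (8,5):
  A: rows 6-7 cols 6-9 -> outside (row miss)
  B: rows 6-8 cols 4-7 z=1 -> covers; best now B (z=1)
  C: rows 3-7 cols 7-8 -> outside (row miss)
  D: rows 7-8 cols 2-5 z=1 -> covers; best now D (z=1)
Winner: D at z=1

Answer: 1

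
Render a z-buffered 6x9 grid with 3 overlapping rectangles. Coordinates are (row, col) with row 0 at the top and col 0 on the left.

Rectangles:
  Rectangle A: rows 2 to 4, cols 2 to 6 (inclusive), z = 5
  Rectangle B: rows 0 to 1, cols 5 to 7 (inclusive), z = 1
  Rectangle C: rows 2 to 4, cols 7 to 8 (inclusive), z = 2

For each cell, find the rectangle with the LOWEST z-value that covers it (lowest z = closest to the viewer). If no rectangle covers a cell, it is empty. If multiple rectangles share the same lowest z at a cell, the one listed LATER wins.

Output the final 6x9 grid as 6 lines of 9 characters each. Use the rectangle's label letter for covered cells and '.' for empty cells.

.....BBB.
.....BBB.
..AAAAACC
..AAAAACC
..AAAAACC
.........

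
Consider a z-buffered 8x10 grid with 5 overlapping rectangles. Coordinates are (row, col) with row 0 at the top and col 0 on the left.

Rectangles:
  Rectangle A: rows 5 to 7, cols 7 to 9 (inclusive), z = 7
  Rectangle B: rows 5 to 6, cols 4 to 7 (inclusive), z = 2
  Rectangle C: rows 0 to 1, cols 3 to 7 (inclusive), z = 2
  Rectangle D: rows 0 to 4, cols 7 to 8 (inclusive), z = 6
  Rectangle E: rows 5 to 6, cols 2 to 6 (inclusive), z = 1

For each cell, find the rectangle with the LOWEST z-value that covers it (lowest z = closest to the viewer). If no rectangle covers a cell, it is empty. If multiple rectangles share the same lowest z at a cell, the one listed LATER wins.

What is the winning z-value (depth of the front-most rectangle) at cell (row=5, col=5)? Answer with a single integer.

Answer: 1

Derivation:
Check cell (5,5):
  A: rows 5-7 cols 7-9 -> outside (col miss)
  B: rows 5-6 cols 4-7 z=2 -> covers; best now B (z=2)
  C: rows 0-1 cols 3-7 -> outside (row miss)
  D: rows 0-4 cols 7-8 -> outside (row miss)
  E: rows 5-6 cols 2-6 z=1 -> covers; best now E (z=1)
Winner: E at z=1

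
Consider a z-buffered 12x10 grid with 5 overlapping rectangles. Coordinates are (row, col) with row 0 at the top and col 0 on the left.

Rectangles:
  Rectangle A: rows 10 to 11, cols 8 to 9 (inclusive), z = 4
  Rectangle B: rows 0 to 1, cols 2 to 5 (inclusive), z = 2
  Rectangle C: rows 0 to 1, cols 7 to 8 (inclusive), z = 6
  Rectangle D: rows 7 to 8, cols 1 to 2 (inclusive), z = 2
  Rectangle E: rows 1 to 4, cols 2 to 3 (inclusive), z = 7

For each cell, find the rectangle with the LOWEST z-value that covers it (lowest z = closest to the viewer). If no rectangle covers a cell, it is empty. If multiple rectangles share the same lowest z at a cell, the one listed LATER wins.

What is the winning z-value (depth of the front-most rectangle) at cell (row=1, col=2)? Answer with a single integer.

Answer: 2

Derivation:
Check cell (1,2):
  A: rows 10-11 cols 8-9 -> outside (row miss)
  B: rows 0-1 cols 2-5 z=2 -> covers; best now B (z=2)
  C: rows 0-1 cols 7-8 -> outside (col miss)
  D: rows 7-8 cols 1-2 -> outside (row miss)
  E: rows 1-4 cols 2-3 z=7 -> covers; best now B (z=2)
Winner: B at z=2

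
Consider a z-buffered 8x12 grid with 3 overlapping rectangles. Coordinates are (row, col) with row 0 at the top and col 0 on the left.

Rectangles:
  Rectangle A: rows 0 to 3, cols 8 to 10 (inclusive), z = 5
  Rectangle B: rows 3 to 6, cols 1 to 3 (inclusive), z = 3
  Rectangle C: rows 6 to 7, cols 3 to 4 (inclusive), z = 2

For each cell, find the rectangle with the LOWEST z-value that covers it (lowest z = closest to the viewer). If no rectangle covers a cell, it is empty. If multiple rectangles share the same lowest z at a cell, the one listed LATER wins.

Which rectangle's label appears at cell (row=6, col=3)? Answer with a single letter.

Check cell (6,3):
  A: rows 0-3 cols 8-10 -> outside (row miss)
  B: rows 3-6 cols 1-3 z=3 -> covers; best now B (z=3)
  C: rows 6-7 cols 3-4 z=2 -> covers; best now C (z=2)
Winner: C at z=2

Answer: C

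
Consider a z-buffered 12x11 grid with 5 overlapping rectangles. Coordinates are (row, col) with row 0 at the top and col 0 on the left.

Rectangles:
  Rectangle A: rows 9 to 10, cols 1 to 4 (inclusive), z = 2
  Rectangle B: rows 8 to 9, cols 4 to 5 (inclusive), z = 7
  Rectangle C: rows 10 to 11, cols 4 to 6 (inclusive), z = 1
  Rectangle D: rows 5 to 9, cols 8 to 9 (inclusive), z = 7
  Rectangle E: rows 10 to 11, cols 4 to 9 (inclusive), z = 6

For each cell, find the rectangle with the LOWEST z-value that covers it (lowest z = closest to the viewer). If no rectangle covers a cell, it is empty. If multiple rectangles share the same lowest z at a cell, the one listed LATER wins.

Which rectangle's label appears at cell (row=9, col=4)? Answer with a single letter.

Answer: A

Derivation:
Check cell (9,4):
  A: rows 9-10 cols 1-4 z=2 -> covers; best now A (z=2)
  B: rows 8-9 cols 4-5 z=7 -> covers; best now A (z=2)
  C: rows 10-11 cols 4-6 -> outside (row miss)
  D: rows 5-9 cols 8-9 -> outside (col miss)
  E: rows 10-11 cols 4-9 -> outside (row miss)
Winner: A at z=2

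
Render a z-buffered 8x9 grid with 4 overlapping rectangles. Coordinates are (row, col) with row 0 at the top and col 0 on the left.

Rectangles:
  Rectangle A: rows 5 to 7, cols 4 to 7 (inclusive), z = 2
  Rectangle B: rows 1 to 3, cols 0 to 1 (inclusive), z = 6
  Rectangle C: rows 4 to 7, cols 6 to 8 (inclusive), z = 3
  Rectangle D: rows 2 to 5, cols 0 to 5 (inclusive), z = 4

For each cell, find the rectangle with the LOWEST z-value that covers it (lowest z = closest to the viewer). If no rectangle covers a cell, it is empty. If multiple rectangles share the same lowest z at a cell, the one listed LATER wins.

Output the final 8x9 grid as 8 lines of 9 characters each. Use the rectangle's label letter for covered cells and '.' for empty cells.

.........
BB.......
DDDDDD...
DDDDDD...
DDDDDDCCC
DDDDAAAAC
....AAAAC
....AAAAC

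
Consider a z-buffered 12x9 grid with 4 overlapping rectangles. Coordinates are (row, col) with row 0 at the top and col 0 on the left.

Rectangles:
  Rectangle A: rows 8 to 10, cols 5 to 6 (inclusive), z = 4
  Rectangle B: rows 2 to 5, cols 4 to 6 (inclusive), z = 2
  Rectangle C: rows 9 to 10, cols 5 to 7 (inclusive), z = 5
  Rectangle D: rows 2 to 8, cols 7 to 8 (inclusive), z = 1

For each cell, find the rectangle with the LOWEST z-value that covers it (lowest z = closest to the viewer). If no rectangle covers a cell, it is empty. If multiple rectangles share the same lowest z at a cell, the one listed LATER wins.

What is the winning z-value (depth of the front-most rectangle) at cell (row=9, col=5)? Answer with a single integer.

Check cell (9,5):
  A: rows 8-10 cols 5-6 z=4 -> covers; best now A (z=4)
  B: rows 2-5 cols 4-6 -> outside (row miss)
  C: rows 9-10 cols 5-7 z=5 -> covers; best now A (z=4)
  D: rows 2-8 cols 7-8 -> outside (row miss)
Winner: A at z=4

Answer: 4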